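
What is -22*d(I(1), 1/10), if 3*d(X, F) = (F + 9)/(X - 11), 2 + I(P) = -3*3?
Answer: 91/30 ≈ 3.0333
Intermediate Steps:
I(P) = -11 (I(P) = -2 - 3*3 = -2 - 9 = -11)
d(X, F) = (9 + F)/(3*(-11 + X)) (d(X, F) = ((F + 9)/(X - 11))/3 = ((9 + F)/(-11 + X))/3 = (9 + F)/(3*(-11 + X)))
-22*d(I(1), 1/10) = -22*(9 + 1/10)/(3*(-11 - 11)) = -22*(9 + ⅒)/(3*(-22)) = -22*(-1)*91/(3*22*10) = -22*(-91/660) = 91/30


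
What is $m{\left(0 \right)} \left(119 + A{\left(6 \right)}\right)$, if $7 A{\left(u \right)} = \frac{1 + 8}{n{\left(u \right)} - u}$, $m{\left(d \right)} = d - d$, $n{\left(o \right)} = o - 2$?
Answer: $0$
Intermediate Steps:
$n{\left(o \right)} = -2 + o$ ($n{\left(o \right)} = o - 2 = -2 + o$)
$m{\left(d \right)} = 0$
$A{\left(u \right)} = - \frac{9}{14}$ ($A{\left(u \right)} = \frac{\left(1 + 8\right) \frac{1}{\left(-2 + u\right) - u}}{7} = \frac{9 \frac{1}{-2}}{7} = \frac{9 \left(- \frac{1}{2}\right)}{7} = \frac{1}{7} \left(- \frac{9}{2}\right) = - \frac{9}{14}$)
$m{\left(0 \right)} \left(119 + A{\left(6 \right)}\right) = 0 \left(119 - \frac{9}{14}\right) = 0 \cdot \frac{1657}{14} = 0$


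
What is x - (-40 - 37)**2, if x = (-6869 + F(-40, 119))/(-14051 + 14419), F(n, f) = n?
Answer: -2188781/368 ≈ -5947.8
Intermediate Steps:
x = -6909/368 (x = (-6869 - 40)/(-14051 + 14419) = -6909/368 ≈ -18.774)
x - (-40 - 37)**2 = -6909/368 - (-40 - 37)**2 = -6909/368 - 1*(-77)**2 = -6909/368 - 1*5929 = -6909/368 - 5929 = -2188781/368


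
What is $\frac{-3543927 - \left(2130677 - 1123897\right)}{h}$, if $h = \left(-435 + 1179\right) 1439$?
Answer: $- \frac{146797}{34536} \approx -4.2505$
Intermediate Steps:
$h = 1070616$ ($h = 744 \cdot 1439 = 1070616$)
$\frac{-3543927 - \left(2130677 - 1123897\right)}{h} = \frac{-3543927 - \left(2130677 - 1123897\right)}{1070616} = \left(-3543927 - 1006780\right) \frac{1}{1070616} = \left(-4550707\right) \frac{1}{1070616} = - \frac{146797}{34536}$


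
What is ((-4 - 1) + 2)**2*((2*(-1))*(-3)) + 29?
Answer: 83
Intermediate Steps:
((-4 - 1) + 2)**2*((2*(-1))*(-3)) + 29 = (-5 + 2)**2*(-2*(-3)) + 29 = (-3)**2*6 + 29 = 9*6 + 29 = 54 + 29 = 83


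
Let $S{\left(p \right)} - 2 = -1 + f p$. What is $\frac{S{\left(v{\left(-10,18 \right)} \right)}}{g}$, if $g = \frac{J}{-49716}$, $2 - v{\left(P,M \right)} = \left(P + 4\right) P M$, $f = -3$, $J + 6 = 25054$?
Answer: $- \frac{40207815}{6262} \approx -6420.9$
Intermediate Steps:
$J = 25048$ ($J = -6 + 25054 = 25048$)
$v{\left(P,M \right)} = 2 - M P \left(4 + P\right)$ ($v{\left(P,M \right)} = 2 - \left(P + 4\right) P M = 2 - \left(4 + P\right) P M = 2 - P \left(4 + P\right) M = 2 - M P \left(4 + P\right)$)
$g = - \frac{6262}{12429}$ ($g = \frac{25048}{-49716} = 25048 \left(- \frac{1}{49716}\right) = - \frac{6262}{12429} \approx -0.50382$)
$S{\left(p \right)} = 1 - 3 p$ ($S{\left(p \right)} = 2 - \left(1 + 3 p\right) = 1 - 3 p$)
$\frac{S{\left(v{\left(-10,18 \right)} \right)}}{g} = \frac{1 - 3 \left(2 - 18 \left(-10\right)^{2} - 72 \left(-10\right)\right)}{- \frac{6262}{12429}} = \left(1 - 3 \left(2 - 18 \cdot 100 + 720\right)\right) \left(- \frac{12429}{6262}\right) = \left(1 - 3 \left(2 - 1800 + 720\right)\right) \left(- \frac{12429}{6262}\right) = \left(1 - -3234\right) \left(- \frac{12429}{6262}\right) = \left(1 + 3234\right) \left(- \frac{12429}{6262}\right) = 3235 \left(- \frac{12429}{6262}\right) = - \frac{40207815}{6262}$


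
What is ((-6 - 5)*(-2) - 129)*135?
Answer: -14445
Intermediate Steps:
((-6 - 5)*(-2) - 129)*135 = (-11*(-2) - 129)*135 = (22 - 129)*135 = -107*135 = -14445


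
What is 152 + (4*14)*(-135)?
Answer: -7408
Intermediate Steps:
152 + (4*14)*(-135) = 152 + 56*(-135) = 152 - 7560 = -7408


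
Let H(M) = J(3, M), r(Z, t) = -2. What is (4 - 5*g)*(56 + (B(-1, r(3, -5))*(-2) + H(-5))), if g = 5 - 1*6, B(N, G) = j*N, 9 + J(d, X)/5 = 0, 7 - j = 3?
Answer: 171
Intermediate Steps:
j = 4 (j = 7 - 1*3 = 7 - 3 = 4)
J(d, X) = -45 (J(d, X) = -45 + 5*0 = -45 + 0 = -45)
B(N, G) = 4*N
g = -1 (g = 5 - 6 = -1)
H(M) = -45
(4 - 5*g)*(56 + (B(-1, r(3, -5))*(-2) + H(-5))) = (4 - 5*(-1))*(56 + ((4*(-1))*(-2) - 45)) = (4 + 5)*(56 + (-4*(-2) - 45)) = 9*(56 + (8 - 45)) = 9*(56 - 37) = 9*19 = 171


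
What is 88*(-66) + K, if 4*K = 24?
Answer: -5802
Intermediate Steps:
K = 6 (K = (1/4)*24 = 6)
88*(-66) + K = 88*(-66) + 6 = -5808 + 6 = -5802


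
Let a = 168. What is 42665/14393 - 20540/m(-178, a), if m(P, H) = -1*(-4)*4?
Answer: -73737395/57572 ≈ -1280.8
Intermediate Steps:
m(P, H) = 16 (m(P, H) = 4*4 = 16)
42665/14393 - 20540/m(-178, a) = 42665/14393 - 20540/16 = 42665*(1/14393) - 20540*1/16 = 42665/14393 - 5135/4 = -73737395/57572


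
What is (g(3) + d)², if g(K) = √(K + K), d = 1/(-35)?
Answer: 7351/1225 - 2*√6/35 ≈ 5.8608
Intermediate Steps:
d = -1/35 ≈ -0.028571
g(K) = √2*√K (g(K) = √(2*K) = √2*√K)
(g(3) + d)² = (√2*√3 - 1/35)² = (√6 - 1/35)² = (-1/35 + √6)²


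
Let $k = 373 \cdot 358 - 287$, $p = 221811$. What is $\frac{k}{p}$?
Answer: $\frac{133247}{221811} \approx 0.60072$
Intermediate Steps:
$k = 133247$ ($k = 133534 - 287 = 133247$)
$\frac{k}{p} = \frac{133247}{221811}$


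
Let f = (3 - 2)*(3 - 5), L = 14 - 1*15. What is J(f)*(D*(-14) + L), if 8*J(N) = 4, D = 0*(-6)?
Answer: -1/2 ≈ -0.50000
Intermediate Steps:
L = -1 (L = 14 - 15 = -1)
D = 0
f = -2 (f = 1*(-2) = -2)
J(N) = 1/2 (J(N) = (1/8)*4 = 1/2)
J(f)*(D*(-14) + L) = (0*(-14) - 1)/2 = (0 - 1)/2 = (1/2)*(-1) = -1/2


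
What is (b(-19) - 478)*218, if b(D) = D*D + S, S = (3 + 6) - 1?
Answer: -23762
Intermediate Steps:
S = 8 (S = 9 - 1 = 8)
b(D) = 8 + D² (b(D) = D*D + 8 = D² + 8 = 8 + D²)
(b(-19) - 478)*218 = ((8 + (-19)²) - 478)*218 = ((8 + 361) - 478)*218 = (369 - 478)*218 = -109*218 = -23762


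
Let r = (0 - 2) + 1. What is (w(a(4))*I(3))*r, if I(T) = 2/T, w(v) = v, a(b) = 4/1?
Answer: -8/3 ≈ -2.6667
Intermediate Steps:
a(b) = 4 (a(b) = 4*1 = 4)
r = -1 (r = -2 + 1 = -1)
(w(a(4))*I(3))*r = (4*(2/3))*(-1) = (8/3)*(-1) = -8/3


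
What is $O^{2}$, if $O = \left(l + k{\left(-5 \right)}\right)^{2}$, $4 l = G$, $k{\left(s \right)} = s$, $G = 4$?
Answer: $256$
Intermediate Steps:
$l = 1$ ($l = \frac{1}{4} \cdot 4 = 1$)
$O = 16$ ($O = \left(1 - 5\right)^{2} = \left(-4\right)^{2} = 16$)
$O^{2} = 16^{2} = 256$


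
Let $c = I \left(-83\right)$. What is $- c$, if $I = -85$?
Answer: $-7055$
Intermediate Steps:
$c = 7055$ ($c = \left(-85\right) \left(-83\right) = 7055$)
$- c = \left(-1\right) 7055 = -7055$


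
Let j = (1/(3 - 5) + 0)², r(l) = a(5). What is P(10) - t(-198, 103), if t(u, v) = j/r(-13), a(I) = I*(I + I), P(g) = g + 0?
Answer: 1999/200 ≈ 9.9950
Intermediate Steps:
P(g) = g
a(I) = 2*I² (a(I) = I*(2*I) = 2*I²)
r(l) = 50 (r(l) = 2*5² = 2*25 = 50)
j = ¼ (j = (1/(-2) + 0)² = (-½ + 0)² = (-½)² = ¼ ≈ 0.25000)
t(u, v) = 1/200 (t(u, v) = (¼)/50 = (¼)*(1/50) = 1/200)
P(10) - t(-198, 103) = 10 - 1*1/200 = 10 - 1/200 = 1999/200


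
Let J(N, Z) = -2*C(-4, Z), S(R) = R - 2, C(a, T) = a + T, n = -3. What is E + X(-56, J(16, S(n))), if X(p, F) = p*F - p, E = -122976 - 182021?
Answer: -305949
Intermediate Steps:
C(a, T) = T + a
S(R) = -2 + R
E = -304997
J(N, Z) = 8 - 2*Z (J(N, Z) = -2*(Z - 4) = -2*(-4 + Z) = 8 - 2*Z)
X(p, F) = -p + F*p (X(p, F) = F*p - p = -p + F*p)
E + X(-56, J(16, S(n))) = -304997 - 56*(-1 + (8 - 2*(-2 - 3))) = -304997 - 56*(-1 + (8 - 2*(-5))) = -304997 - 56*(-1 + (8 + 10)) = -304997 - 56*(-1 + 18) = -304997 - 56*17 = -304997 - 952 = -305949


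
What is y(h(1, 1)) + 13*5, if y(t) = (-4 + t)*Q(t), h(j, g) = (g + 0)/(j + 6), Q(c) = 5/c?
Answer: -70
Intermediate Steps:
h(j, g) = g/(6 + j)
y(t) = 5*(-4 + t)/t (y(t) = (-4 + t)*(5/t) = 5*(-4 + t)/t)
y(h(1, 1)) + 13*5 = (5 - 20/(1/(6 + 1))) + 13*5 = (5 - 20/(1/7)) + 65 = (5 - 20/(1*(1/7))) + 65 = (5 - 20/1/7) + 65 = (5 - 20*7) + 65 = (5 - 140) + 65 = -135 + 65 = -70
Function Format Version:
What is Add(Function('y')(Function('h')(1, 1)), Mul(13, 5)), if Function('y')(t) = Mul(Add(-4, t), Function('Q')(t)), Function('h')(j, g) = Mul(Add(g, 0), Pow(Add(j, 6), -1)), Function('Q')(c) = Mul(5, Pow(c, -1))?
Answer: -70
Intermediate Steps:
Function('h')(j, g) = Mul(g, Pow(Add(6, j), -1))
Function('y')(t) = Mul(5, Pow(t, -1), Add(-4, t)) (Function('y')(t) = Mul(Add(-4, t), Mul(5, Pow(t, -1))) = Mul(5, Pow(t, -1), Add(-4, t)))
Add(Function('y')(Function('h')(1, 1)), Mul(13, 5)) = Add(Add(5, Mul(-20, Pow(Mul(1, Pow(Add(6, 1), -1)), -1))), Mul(13, 5)) = Add(Add(5, Mul(-20, Pow(Mul(1, Pow(7, -1)), -1))), 65) = Add(Add(5, Mul(-20, Pow(Mul(1, Rational(1, 7)), -1))), 65) = Add(Add(5, Mul(-20, Pow(Rational(1, 7), -1))), 65) = Add(Add(5, Mul(-20, 7)), 65) = Add(Add(5, -140), 65) = Add(-135, 65) = -70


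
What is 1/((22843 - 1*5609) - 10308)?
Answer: 1/6926 ≈ 0.00014438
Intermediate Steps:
1/((22843 - 1*5609) - 10308) = 1/((22843 - 5609) - 10308) = 1/(17234 - 10308) = 1/6926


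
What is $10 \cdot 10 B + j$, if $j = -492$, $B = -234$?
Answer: $-23892$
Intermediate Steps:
$10 \cdot 10 B + j = 10 \cdot 10 \left(-234\right) - 492 = 100 \left(-234\right) - 492 = -23400 - 492 = -23892$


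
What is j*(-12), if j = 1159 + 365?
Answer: -18288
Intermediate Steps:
j = 1524
j*(-12) = 1524*(-12) = -18288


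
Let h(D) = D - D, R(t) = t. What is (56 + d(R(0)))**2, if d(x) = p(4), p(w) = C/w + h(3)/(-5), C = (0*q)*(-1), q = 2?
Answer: 3136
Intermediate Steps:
C = 0 (C = (0*2)*(-1) = 0*(-1) = 0)
h(D) = 0
p(w) = 0 (p(w) = 0/w + 0/(-5) = 0 + 0*(-1/5) = 0 + 0 = 0)
d(x) = 0
(56 + d(R(0)))**2 = (56 + 0)**2 = 56**2 = 3136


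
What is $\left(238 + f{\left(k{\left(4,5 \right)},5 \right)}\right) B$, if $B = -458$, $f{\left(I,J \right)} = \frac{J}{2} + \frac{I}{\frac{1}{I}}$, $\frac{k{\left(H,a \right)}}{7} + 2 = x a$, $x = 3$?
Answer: $-3902847$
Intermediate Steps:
$k{\left(H,a \right)} = -14 + 21 a$ ($k{\left(H,a \right)} = -14 + 7 \cdot 3 a = -14 + 21 a$)
$f{\left(I,J \right)} = I^{2} + \frac{J}{2}$ ($f{\left(I,J \right)} = J \frac{1}{2} + I I = \frac{J}{2} + I^{2} = I^{2} + \frac{J}{2}$)
$\left(238 + f{\left(k{\left(4,5 \right)},5 \right)}\right) B = \left(238 + \left(\left(-14 + 21 \cdot 5\right)^{2} + \frac{1}{2} \cdot 5\right)\right) \left(-458\right) = \left(238 + \left(\left(-14 + 105\right)^{2} + \frac{5}{2}\right)\right) \left(-458\right) = \left(238 + \left(91^{2} + \frac{5}{2}\right)\right) \left(-458\right) = \left(238 + \left(8281 + \frac{5}{2}\right)\right) \left(-458\right) = \left(238 + \frac{16567}{2}\right) \left(-458\right) = \frac{17043}{2} \left(-458\right) = -3902847$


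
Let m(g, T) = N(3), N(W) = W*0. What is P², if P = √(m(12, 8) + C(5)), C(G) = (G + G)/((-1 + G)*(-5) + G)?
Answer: -⅔ ≈ -0.66667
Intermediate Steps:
N(W) = 0
m(g, T) = 0
C(G) = 2*G/(5 - 4*G) (C(G) = (2*G)/((5 - 5*G) + G) = (2*G)/(5 - 4*G) = 2*G/(5 - 4*G))
P = I*√6/3 (P = √(0 - 2*5/(-5 + 4*5)) = √(0 - 2*5/(-5 + 20)) = √(0 - 2*5/15) = √(0 - 2*5*1/15) = √(0 - ⅔) = √(-⅔) = I*√6/3 ≈ 0.8165*I)
P² = (I*√6/3)² = -⅔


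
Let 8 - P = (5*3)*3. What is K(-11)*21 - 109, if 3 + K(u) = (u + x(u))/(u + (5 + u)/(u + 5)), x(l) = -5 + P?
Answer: -607/10 ≈ -60.700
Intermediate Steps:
P = -37 (P = 8 - 5*3*3 = 8 - 15*3 = 8 - 1*45 = 8 - 45 = -37)
x(l) = -42 (x(l) = -5 - 37 = -42)
K(u) = -3 + (-42 + u)/(1 + u) (K(u) = -3 + (u - 42)/(u + (5 + u)/(u + 5)) = -3 + (-42 + u)/(u + (5 + u)/(5 + u)) = -3 + (-42 + u)/(u + 1) = -3 + (-42 + u)/(1 + u))
K(-11)*21 - 109 = ((-45 - 2*(-11))/(1 - 11))*21 - 109 = ((-45 + 22)/(-10))*21 - 109 = -⅒*(-23)*21 - 109 = (23/10)*21 - 109 = 483/10 - 109 = -607/10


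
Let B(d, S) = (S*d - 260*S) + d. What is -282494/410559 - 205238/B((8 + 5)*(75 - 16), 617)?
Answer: -86424235763/64372777287 ≈ -1.3426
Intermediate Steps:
B(d, S) = d - 260*S + S*d (B(d, S) = (-260*S + S*d) + d = d - 260*S + S*d)
-282494/410559 - 205238/B((8 + 5)*(75 - 16), 617) = -282494/410559 - 205238/((8 + 5)*(75 - 16) - 260*617 + 617*((8 + 5)*(75 - 16))) = -282494*1/410559 - 205238/(13*59 - 160420 + 617*(13*59)) = -282494/410559 - 205238/(767 - 160420 + 617*767) = -282494/410559 - 205238/(767 - 160420 + 473239) = -282494/410559 - 205238/313586 = -282494/410559 - 205238*1/313586 = -282494/410559 - 102619/156793 = -86424235763/64372777287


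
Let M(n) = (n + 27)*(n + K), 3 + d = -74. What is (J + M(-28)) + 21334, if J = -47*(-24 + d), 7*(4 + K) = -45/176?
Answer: 32171261/1232 ≈ 26113.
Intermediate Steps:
d = -77 (d = -3 - 74 = -77)
K = -4973/1232 (K = -4 + (-45/176)/7 = -4 + (-45*1/176)/7 = -4 + (⅐)*(-45/176) = -4 - 45/1232 = -4973/1232 ≈ -4.0365)
J = 4747 (J = -47*(-24 - 77) = -47*(-101) = 4747)
M(n) = (27 + n)*(-4973/1232 + n) (M(n) = (n + 27)*(n - 4973/1232) = (27 + n)*(-4973/1232 + n))
(J + M(-28)) + 21334 = (4747 + (-134271/1232 + (-28)² + (28291/1232)*(-28))) + 21334 = (4747 + (-134271/1232 + 784 - 28291/44)) + 21334 = (4747 + 39469/1232) + 21334 = 5887773/1232 + 21334 = 32171261/1232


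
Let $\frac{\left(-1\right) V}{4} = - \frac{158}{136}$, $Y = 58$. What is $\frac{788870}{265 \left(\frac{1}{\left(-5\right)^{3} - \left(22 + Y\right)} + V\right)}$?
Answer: $\frac{274921195}{428717} \approx 641.26$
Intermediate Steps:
$V = \frac{79}{17}$ ($V = - 4 \left(- \frac{158}{136}\right) = - 4 \left(\left(-158\right) \frac{1}{136}\right) = \left(-4\right) \left(- \frac{79}{68}\right) = \frac{79}{17} \approx 4.6471$)
$\frac{788870}{265 \left(\frac{1}{\left(-5\right)^{3} - \left(22 + Y\right)} + V\right)} = \frac{788870}{265 \left(\frac{1}{\left(-5\right)^{3} - 80} + \frac{79}{17}\right)} = \frac{788870}{265 \left(\frac{1}{-125 - 80} + \frac{79}{17}\right)} = \frac{788870}{265 \left(\frac{1}{-205} + \frac{79}{17}\right)} = \frac{788870}{265 \left(- \frac{1}{205} + \frac{79}{17}\right)} = \frac{788870}{265 \cdot \frac{16178}{3485}} = \frac{788870}{\frac{857434}{697}} = 788870 \cdot \frac{697}{857434} = \frac{274921195}{428717}$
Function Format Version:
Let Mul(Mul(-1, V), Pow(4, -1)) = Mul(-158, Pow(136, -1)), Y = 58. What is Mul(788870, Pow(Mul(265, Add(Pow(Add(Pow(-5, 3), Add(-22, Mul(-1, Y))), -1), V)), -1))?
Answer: Rational(274921195, 428717) ≈ 641.26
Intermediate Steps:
V = Rational(79, 17) (V = Mul(-4, Mul(-158, Pow(136, -1))) = Mul(-4, Mul(-158, Rational(1, 136))) = Mul(-4, Rational(-79, 68)) = Rational(79, 17) ≈ 4.6471)
Mul(788870, Pow(Mul(265, Add(Pow(Add(Pow(-5, 3), Add(-22, Mul(-1, Y))), -1), V)), -1)) = Mul(788870, Pow(Mul(265, Add(Pow(Add(Pow(-5, 3), Add(-22, Mul(-1, 58))), -1), Rational(79, 17))), -1)) = Mul(788870, Pow(Mul(265, Add(Pow(Add(-125, Add(-22, -58)), -1), Rational(79, 17))), -1)) = Mul(788870, Pow(Mul(265, Add(Pow(Add(-125, -80), -1), Rational(79, 17))), -1)) = Mul(788870, Pow(Mul(265, Add(Pow(-205, -1), Rational(79, 17))), -1)) = Mul(788870, Pow(Mul(265, Add(Rational(-1, 205), Rational(79, 17))), -1)) = Mul(788870, Pow(Mul(265, Rational(16178, 3485)), -1)) = Mul(788870, Pow(Rational(857434, 697), -1)) = Mul(788870, Rational(697, 857434)) = Rational(274921195, 428717)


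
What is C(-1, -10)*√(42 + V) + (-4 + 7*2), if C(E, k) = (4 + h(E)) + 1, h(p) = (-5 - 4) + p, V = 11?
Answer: 10 - 5*√53 ≈ -26.401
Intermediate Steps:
h(p) = -9 + p
C(E, k) = -4 + E (C(E, k) = (4 + (-9 + E)) + 1 = (-5 + E) + 1 = -4 + E)
C(-1, -10)*√(42 + V) + (-4 + 7*2) = (-4 - 1)*√(42 + 11) + (-4 + 7*2) = -5*√53 + (-4 + 14) = -5*√53 + 10 = 10 - 5*√53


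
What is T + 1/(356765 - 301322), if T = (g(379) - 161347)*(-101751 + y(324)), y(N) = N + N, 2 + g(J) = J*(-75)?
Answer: 1063769356989847/55443 ≈ 1.9187e+10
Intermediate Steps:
g(J) = -2 - 75*J (g(J) = -2 + J*(-75) = -2 - 75*J)
y(N) = 2*N
T = 19186720722 (T = ((-2 - 75*379) - 161347)*(-101751 + 2*324) = ((-2 - 28425) - 161347)*(-101751 + 648) = (-28427 - 161347)*(-101103) = -189774*(-101103) = 19186720722)
T + 1/(356765 - 301322) = 19186720722 + 1/(356765 - 301322) = 19186720722 + 1/55443 = 1063769356989847/55443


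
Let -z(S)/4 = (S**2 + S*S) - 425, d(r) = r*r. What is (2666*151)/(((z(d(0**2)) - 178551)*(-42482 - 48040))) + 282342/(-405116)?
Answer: -1129955878651067/1621366013257938 ≈ -0.69692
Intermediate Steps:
d(r) = r**2
z(S) = 1700 - 8*S**2 (z(S) = -4*((S**2 + S*S) - 425) = -4*((S**2 + S**2) - 425) = -4*(2*S**2 - 425) = -4*(-425 + 2*S**2) = 1700 - 8*S**2)
(2666*151)/(((z(d(0**2)) - 178551)*(-42482 - 48040))) + 282342/(-405116) = (2666*151)/((((1700 - 8*((0**2)**2)**2) - 178551)*(-42482 - 48040))) + 282342/(-405116) = 402566/((((1700 - 8*(0**2)**2) - 178551)*(-90522))) + 282342*(-1/405116) = 402566/((((1700 - 8*0**2) - 178551)*(-90522))) - 141171/202558 = 402566/((((1700 - 8*0) - 178551)*(-90522))) - 141171/202558 = 402566/((((1700 + 0) - 178551)*(-90522))) - 141171/202558 = 402566/(((1700 - 178551)*(-90522))) - 141171/202558 = 402566/((-176851*(-90522))) - 141171/202558 = 402566/16008906222 - 141171/202558 = 402566*(1/16008906222) - 141171/202558 = 201283/8004453111 - 141171/202558 = -1129955878651067/1621366013257938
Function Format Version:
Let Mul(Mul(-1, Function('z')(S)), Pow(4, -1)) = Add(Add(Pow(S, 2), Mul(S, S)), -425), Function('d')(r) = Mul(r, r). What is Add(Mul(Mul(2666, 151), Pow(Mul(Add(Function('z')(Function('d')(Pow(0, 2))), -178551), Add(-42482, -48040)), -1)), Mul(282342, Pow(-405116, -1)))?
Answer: Rational(-1129955878651067, 1621366013257938) ≈ -0.69692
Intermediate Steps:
Function('d')(r) = Pow(r, 2)
Function('z')(S) = Add(1700, Mul(-8, Pow(S, 2))) (Function('z')(S) = Mul(-4, Add(Add(Pow(S, 2), Mul(S, S)), -425)) = Mul(-4, Add(Add(Pow(S, 2), Pow(S, 2)), -425)) = Mul(-4, Add(Mul(2, Pow(S, 2)), -425)) = Mul(-4, Add(-425, Mul(2, Pow(S, 2)))) = Add(1700, Mul(-8, Pow(S, 2))))
Add(Mul(Mul(2666, 151), Pow(Mul(Add(Function('z')(Function('d')(Pow(0, 2))), -178551), Add(-42482, -48040)), -1)), Mul(282342, Pow(-405116, -1))) = Add(Mul(Mul(2666, 151), Pow(Mul(Add(Add(1700, Mul(-8, Pow(Pow(Pow(0, 2), 2), 2))), -178551), Add(-42482, -48040)), -1)), Mul(282342, Pow(-405116, -1))) = Add(Mul(402566, Pow(Mul(Add(Add(1700, Mul(-8, Pow(Pow(0, 2), 2))), -178551), -90522), -1)), Mul(282342, Rational(-1, 405116))) = Add(Mul(402566, Pow(Mul(Add(Add(1700, Mul(-8, Pow(0, 2))), -178551), -90522), -1)), Rational(-141171, 202558)) = Add(Mul(402566, Pow(Mul(Add(Add(1700, Mul(-8, 0)), -178551), -90522), -1)), Rational(-141171, 202558)) = Add(Mul(402566, Pow(Mul(Add(Add(1700, 0), -178551), -90522), -1)), Rational(-141171, 202558)) = Add(Mul(402566, Pow(Mul(Add(1700, -178551), -90522), -1)), Rational(-141171, 202558)) = Add(Mul(402566, Pow(Mul(-176851, -90522), -1)), Rational(-141171, 202558)) = Add(Mul(402566, Pow(16008906222, -1)), Rational(-141171, 202558)) = Add(Mul(402566, Rational(1, 16008906222)), Rational(-141171, 202558)) = Add(Rational(201283, 8004453111), Rational(-141171, 202558)) = Rational(-1129955878651067, 1621366013257938)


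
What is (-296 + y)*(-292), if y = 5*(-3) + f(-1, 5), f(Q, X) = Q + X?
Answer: 89644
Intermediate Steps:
y = -11 (y = 5*(-3) + (-1 + 5) = -15 + 4 = -11)
(-296 + y)*(-292) = (-296 - 11)*(-292) = -307*(-292) = 89644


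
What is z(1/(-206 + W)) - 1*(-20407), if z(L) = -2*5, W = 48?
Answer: 20397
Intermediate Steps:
z(L) = -10
z(1/(-206 + W)) - 1*(-20407) = -10 - 1*(-20407) = -10 + 20407 = 20397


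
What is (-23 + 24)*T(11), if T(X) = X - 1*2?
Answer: 9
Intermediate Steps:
T(X) = -2 + X (T(X) = X - 2 = -2 + X)
(-23 + 24)*T(11) = (-23 + 24)*(-2 + 11) = 1*9 = 9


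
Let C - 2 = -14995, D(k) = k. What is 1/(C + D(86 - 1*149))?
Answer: -1/15056 ≈ -6.6419e-5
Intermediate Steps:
C = -14993 (C = 2 - 14995 = -14993)
1/(C + D(86 - 1*149)) = 1/(-14993 + (86 - 1*149)) = 1/(-14993 + (86 - 149)) = 1/(-14993 - 63) = 1/(-15056) = -1/15056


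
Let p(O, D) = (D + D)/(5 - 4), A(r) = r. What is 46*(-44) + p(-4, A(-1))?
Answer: -2026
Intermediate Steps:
p(O, D) = 2*D (p(O, D) = (2*D)/1 = (2*D)*1 = 2*D)
46*(-44) + p(-4, A(-1)) = 46*(-44) + 2*(-1) = -2024 - 2 = -2026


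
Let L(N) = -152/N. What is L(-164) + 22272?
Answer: 913190/41 ≈ 22273.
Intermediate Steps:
L(-164) + 22272 = -152/(-164) + 22272 = -152*(-1/164) + 22272 = 38/41 + 22272 = 913190/41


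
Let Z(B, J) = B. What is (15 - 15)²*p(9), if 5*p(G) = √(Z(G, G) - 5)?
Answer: 0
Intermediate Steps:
p(G) = √(-5 + G)/5 (p(G) = √(G - 5)/5 = √(-5 + G)/5)
(15 - 15)²*p(9) = (15 - 15)²*(√(-5 + 9)/5) = 0²*(√4/5) = 0*((⅕)*2) = 0*(⅖) = 0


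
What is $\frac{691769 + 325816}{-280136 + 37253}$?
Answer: $- \frac{113065}{26987} \approx -4.1896$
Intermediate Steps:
$\frac{691769 + 325816}{-280136 + 37253} = \frac{1017585}{-242883} = 1017585 \left(- \frac{1}{242883}\right) = - \frac{113065}{26987}$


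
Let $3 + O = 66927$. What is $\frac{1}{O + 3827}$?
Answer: $\frac{1}{70751} \approx 1.4134 \cdot 10^{-5}$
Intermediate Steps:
$O = 66924$ ($O = -3 + 66927 = 66924$)
$\frac{1}{O + 3827} = \frac{1}{66924 + 3827} = \frac{1}{70751}$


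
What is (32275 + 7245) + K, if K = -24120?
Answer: 15400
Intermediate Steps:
(32275 + 7245) + K = (32275 + 7245) - 24120 = 39520 - 24120 = 15400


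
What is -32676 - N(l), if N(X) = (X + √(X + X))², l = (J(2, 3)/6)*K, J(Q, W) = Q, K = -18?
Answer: -32700 + 24*I*√3 ≈ -32700.0 + 41.569*I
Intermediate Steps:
l = -6 (l = (2/6)*(-18) = (2*(⅙))*(-18) = (⅓)*(-18) = -6)
N(X) = (X + √2*√X)² (N(X) = (X + √(2*X))² = (X + √2*√X)²)
-32676 - N(l) = -32676 - (-6 + √2*√(-6))² = -32676 - (-6 + √2*(I*√6))² = -32676 - (-6 + 2*I*√3)²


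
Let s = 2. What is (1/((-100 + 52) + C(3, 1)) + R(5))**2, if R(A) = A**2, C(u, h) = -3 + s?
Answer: 1498176/2401 ≈ 623.98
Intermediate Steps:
C(u, h) = -1 (C(u, h) = -3 + 2 = -1)
(1/((-100 + 52) + C(3, 1)) + R(5))**2 = (1/((-100 + 52) - 1) + 5**2)**2 = (1/(-48 - 1) + 25)**2 = (1/(-49) + 25)**2 = (-1/49 + 25)**2 = (1224/49)**2 = 1498176/2401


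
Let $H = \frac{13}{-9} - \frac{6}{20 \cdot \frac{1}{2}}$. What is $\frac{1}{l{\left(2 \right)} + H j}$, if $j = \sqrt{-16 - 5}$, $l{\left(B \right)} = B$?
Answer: $\frac{675}{30974} + \frac{345 i \sqrt{21}}{15487} \approx 0.021792 + 0.10208 i$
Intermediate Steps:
$j = i \sqrt{21}$ ($j = \sqrt{-21} = i \sqrt{21} \approx 4.5826 i$)
$H = - \frac{92}{45}$ ($H = 13 \left(- \frac{1}{9}\right) - \frac{6}{20 \cdot \frac{1}{2}} = - \frac{13}{9} - \frac{6}{10} = - \frac{13}{9} - \frac{3}{5} = - \frac{92}{45} \approx -2.0444$)
$\frac{1}{l{\left(2 \right)} + H j} = \frac{1}{2 - \frac{92 i \sqrt{21}}{45}}$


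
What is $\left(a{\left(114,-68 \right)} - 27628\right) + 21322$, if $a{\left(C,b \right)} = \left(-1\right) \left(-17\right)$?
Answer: $-6289$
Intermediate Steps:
$a{\left(C,b \right)} = 17$
$\left(a{\left(114,-68 \right)} - 27628\right) + 21322 = \left(17 - 27628\right) + 21322 = -27611 + 21322 = -6289$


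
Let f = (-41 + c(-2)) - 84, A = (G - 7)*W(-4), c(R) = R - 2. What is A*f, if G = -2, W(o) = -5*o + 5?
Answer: 29025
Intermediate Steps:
c(R) = -2 + R
W(o) = 5 - 5*o
A = -225 (A = (-2 - 7)*(5 - 5*(-4)) = -9*(5 + 20) = -9*25 = -225)
f = -129 (f = (-41 + (-2 - 2)) - 84 = (-41 - 4) - 84 = -45 - 84 = -129)
A*f = -225*(-129) = 29025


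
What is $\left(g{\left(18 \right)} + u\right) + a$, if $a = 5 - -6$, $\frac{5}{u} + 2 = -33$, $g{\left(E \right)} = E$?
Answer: $\frac{202}{7} \approx 28.857$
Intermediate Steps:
$u = - \frac{1}{7}$ ($u = \frac{5}{-2 - 33} = \frac{5}{-35} = 5 \left(- \frac{1}{35}\right) = - \frac{1}{7} \approx -0.14286$)
$a = 11$ ($a = 5 + 6 = 11$)
$\left(g{\left(18 \right)} + u\right) + a = \left(18 - \frac{1}{7}\right) + 11 = \frac{125}{7} + 11 = \frac{202}{7}$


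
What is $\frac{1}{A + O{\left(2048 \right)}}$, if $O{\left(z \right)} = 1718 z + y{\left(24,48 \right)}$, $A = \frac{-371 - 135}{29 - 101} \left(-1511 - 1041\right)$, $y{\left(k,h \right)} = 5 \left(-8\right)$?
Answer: $\frac{9}{31504402} \approx 2.8567 \cdot 10^{-7}$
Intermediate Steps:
$y{\left(k,h \right)} = -40$
$A = - \frac{161414}{9}$ ($A = - \frac{506}{-72} \left(-2552\right) = \left(-506\right) \left(- \frac{1}{72}\right) \left(-2552\right) = \frac{253}{36} \left(-2552\right) = - \frac{161414}{9} \approx -17935.0$)
$O{\left(z \right)} = -40 + 1718 z$ ($O{\left(z \right)} = 1718 z - 40 = -40 + 1718 z$)
$\frac{1}{A + O{\left(2048 \right)}} = \frac{1}{- \frac{161414}{9} + \left(-40 + 1718 \cdot 2048\right)} = \frac{1}{- \frac{161414}{9} + \left(-40 + 3518464\right)} = \frac{1}{- \frac{161414}{9} + 3518424} = \frac{1}{\frac{31504402}{9}} = \frac{9}{31504402}$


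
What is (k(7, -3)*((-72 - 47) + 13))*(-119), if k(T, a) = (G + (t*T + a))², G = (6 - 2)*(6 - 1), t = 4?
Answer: 25543350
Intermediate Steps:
G = 20 (G = 4*5 = 20)
k(T, a) = (20 + a + 4*T)² (k(T, a) = (20 + (4*T + a))² = (20 + (a + 4*T))² = (20 + a + 4*T)²)
(k(7, -3)*((-72 - 47) + 13))*(-119) = ((20 - 3 + 4*7)²*((-72 - 47) + 13))*(-119) = ((20 - 3 + 28)²*(-119 + 13))*(-119) = (45²*(-106))*(-119) = (2025*(-106))*(-119) = -214650*(-119) = 25543350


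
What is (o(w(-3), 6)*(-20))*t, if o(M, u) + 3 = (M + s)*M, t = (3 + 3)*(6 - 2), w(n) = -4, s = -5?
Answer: -15840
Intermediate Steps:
t = 24 (t = 6*4 = 24)
o(M, u) = -3 + M*(-5 + M) (o(M, u) = -3 + (M - 5)*M = -3 + (-5 + M)*M = -3 + M*(-5 + M))
(o(w(-3), 6)*(-20))*t = ((-3 + (-4)² - 5*(-4))*(-20))*24 = ((-3 + 16 + 20)*(-20))*24 = (33*(-20))*24 = -660*24 = -15840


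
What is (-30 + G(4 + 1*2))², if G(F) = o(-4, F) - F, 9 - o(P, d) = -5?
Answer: 484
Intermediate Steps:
o(P, d) = 14 (o(P, d) = 9 - 1*(-5) = 9 + 5 = 14)
G(F) = 14 - F
(-30 + G(4 + 1*2))² = (-30 + (14 - (4 + 1*2)))² = (-30 + (14 - (4 + 2)))² = (-30 + (14 - 1*6))² = (-30 + (14 - 6))² = (-30 + 8)² = (-22)² = 484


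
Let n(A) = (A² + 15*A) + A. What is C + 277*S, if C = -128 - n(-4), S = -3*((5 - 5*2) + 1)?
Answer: 3244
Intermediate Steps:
S = 12 (S = -3*((5 - 10) + 1) = -3*(-5 + 1) = -3*(-4) = 12)
n(A) = A² + 16*A
C = -80 (C = -128 - (-4)*(16 - 4) = -128 - (-4)*12 = -128 - 1*(-48) = -128 + 48 = -80)
C + 277*S = -80 + 277*12 = -80 + 3324 = 3244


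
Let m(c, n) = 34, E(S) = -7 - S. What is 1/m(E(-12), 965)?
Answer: 1/34 ≈ 0.029412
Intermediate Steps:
1/m(E(-12), 965) = 1/34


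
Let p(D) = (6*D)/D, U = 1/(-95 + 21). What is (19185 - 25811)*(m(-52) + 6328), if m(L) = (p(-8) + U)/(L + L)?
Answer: -161342586485/3848 ≈ -4.1929e+7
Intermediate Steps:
U = -1/74 (U = 1/(-74) = -1/74 ≈ -0.013514)
p(D) = 6
m(L) = 443/(148*L) (m(L) = (6 - 1/74)/(L + L) = 443/(74*((2*L))) = 443*(1/(2*L))/74 = 443/(148*L))
(19185 - 25811)*(m(-52) + 6328) = (19185 - 25811)*((443/148)/(-52) + 6328) = -6626*((443/148)*(-1/52) + 6328) = -6626*(-443/7696 + 6328) = -6626*48699845/7696 = -161342586485/3848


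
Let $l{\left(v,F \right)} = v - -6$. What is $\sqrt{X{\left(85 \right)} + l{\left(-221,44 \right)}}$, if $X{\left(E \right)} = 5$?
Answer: $i \sqrt{210} \approx 14.491 i$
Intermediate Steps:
$l{\left(v,F \right)} = 6 + v$ ($l{\left(v,F \right)} = v + 6 = 6 + v$)
$\sqrt{X{\left(85 \right)} + l{\left(-221,44 \right)}} = \sqrt{5 + \left(6 - 221\right)} = \sqrt{5 - 215} = \sqrt{-210} = i \sqrt{210}$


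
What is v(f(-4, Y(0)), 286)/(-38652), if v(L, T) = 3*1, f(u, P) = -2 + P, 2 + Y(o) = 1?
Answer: -1/12884 ≈ -7.7616e-5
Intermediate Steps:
Y(o) = -1 (Y(o) = -2 + 1 = -1)
v(L, T) = 3
v(f(-4, Y(0)), 286)/(-38652) = 3/(-38652) = 3*(-1/38652) = -1/12884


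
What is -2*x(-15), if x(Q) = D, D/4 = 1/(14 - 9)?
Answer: -8/5 ≈ -1.6000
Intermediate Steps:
D = ⅘ (D = 4/(14 - 9) = 4/5 = 4*(⅕) = ⅘ ≈ 0.80000)
x(Q) = ⅘
-2*x(-15) = -2*⅘ = -8/5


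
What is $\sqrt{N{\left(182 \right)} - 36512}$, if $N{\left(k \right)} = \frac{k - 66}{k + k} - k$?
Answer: $\frac{5 i \sqrt{12154415}}{91} \approx 191.56 i$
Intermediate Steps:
$N{\left(k \right)} = - k + \frac{-66 + k}{2 k}$ ($N{\left(k \right)} = \frac{-66 + k}{2 k} - k = - k + \frac{-66 + k}{2 k}$)
$\sqrt{N{\left(182 \right)} - 36512} = \sqrt{\left(\frac{1}{2} - 182 - \frac{33}{182}\right) - 36512} = \sqrt{- \frac{16533}{91} - 36512} = \sqrt{- \frac{3339125}{91}} = \frac{5 i \sqrt{12154415}}{91}$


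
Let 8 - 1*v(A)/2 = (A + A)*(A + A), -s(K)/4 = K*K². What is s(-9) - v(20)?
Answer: 6100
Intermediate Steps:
s(K) = -4*K³ (s(K) = -4*K*K² = -4*K³)
v(A) = 16 - 8*A² (v(A) = 16 - 2*(A + A)*(A + A) = 16 - 2*2*A*2*A = 16 - 8*A²)
s(-9) - v(20) = -4*(-9)³ - (16 - 8*20²) = -4*(-729) - (16 - 8*400) = 2916 - (16 - 3200) = 2916 - 1*(-3184) = 2916 + 3184 = 6100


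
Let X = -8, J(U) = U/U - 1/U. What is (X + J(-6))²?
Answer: 1681/36 ≈ 46.694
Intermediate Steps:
J(U) = 1 - 1/U
(X + J(-6))² = (-8 + (-1 - 6)/(-6))² = (-8 - ⅙*(-7))² = (-8 + 7/6)² = (-41/6)² = 1681/36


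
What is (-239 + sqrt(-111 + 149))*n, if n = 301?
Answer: -71939 + 301*sqrt(38) ≈ -70084.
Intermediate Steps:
(-239 + sqrt(-111 + 149))*n = (-239 + sqrt(-111 + 149))*301 = (-239 + sqrt(38))*301 = -71939 + 301*sqrt(38)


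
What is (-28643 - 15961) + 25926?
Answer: -18678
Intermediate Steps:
(-28643 - 15961) + 25926 = -44604 + 25926 = -18678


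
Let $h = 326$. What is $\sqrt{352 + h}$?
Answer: $\sqrt{678} \approx 26.038$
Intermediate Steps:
$\sqrt{352 + h} = \sqrt{352 + 326} = \sqrt{678}$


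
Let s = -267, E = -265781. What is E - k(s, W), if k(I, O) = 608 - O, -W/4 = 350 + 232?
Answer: -268717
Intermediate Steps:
W = -2328 (W = -4*(350 + 232) = -4*582 = -2328)
E - k(s, W) = -265781 - (608 - 1*(-2328)) = -265781 - (608 + 2328) = -265781 - 1*2936 = -265781 - 2936 = -268717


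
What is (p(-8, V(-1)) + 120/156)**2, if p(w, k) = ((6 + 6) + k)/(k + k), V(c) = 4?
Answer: 1296/169 ≈ 7.6686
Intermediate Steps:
p(w, k) = (12 + k)/(2*k) (p(w, k) = (12 + k)/((2*k)) = (12 + k)*(1/(2*k)) = (12 + k)/(2*k))
(p(-8, V(-1)) + 120/156)**2 = ((1/2)*(12 + 4)/4 + 120/156)**2 = ((1/2)*(1/4)*16 + 120*(1/156))**2 = (2 + 10/13)**2 = (36/13)**2 = 1296/169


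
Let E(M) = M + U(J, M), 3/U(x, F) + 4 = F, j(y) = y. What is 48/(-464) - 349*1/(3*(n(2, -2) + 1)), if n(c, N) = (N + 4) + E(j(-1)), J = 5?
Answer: -50668/609 ≈ -83.199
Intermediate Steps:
U(x, F) = 3/(-4 + F)
E(M) = M + 3/(-4 + M)
n(c, N) = 12/5 + N (n(c, N) = (N + 4) + (3 - (-4 - 1))/(-4 - 1) = (4 + N) + (3 - 1*(-5))/(-5) = (4 + N) - (3 + 5)/5 = (4 + N) - ⅕*8 = (4 + N) - 8/5 = 12/5 + N)
48/(-464) - 349*1/(3*(n(2, -2) + 1)) = 48/(-464) - 349*1/(3*((12/5 - 2) + 1)) = 48*(-1/464) - 349*1/(3*(⅖ + 1)) = -3/29 - 349/((7/5)*3) = -3/29 - 349/21/5 = -3/29 - 349*5/21 = -3/29 - 1745/21 = -50668/609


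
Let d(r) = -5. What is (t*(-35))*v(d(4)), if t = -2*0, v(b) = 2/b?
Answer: 0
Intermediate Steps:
t = 0
(t*(-35))*v(d(4)) = (0*(-35))*(2/(-5)) = 0*(2*(-1/5)) = 0*(-2/5) = 0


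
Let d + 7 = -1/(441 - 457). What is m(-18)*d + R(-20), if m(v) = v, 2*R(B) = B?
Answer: 919/8 ≈ 114.88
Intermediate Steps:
R(B) = B/2
d = -111/16 (d = -7 - 1/(441 - 457) = -7 - 1/(-16) = -7 - 1*(-1/16) = -7 + 1/16 = -111/16 ≈ -6.9375)
m(-18)*d + R(-20) = -18*(-111/16) + (1/2)*(-20) = 999/8 - 10 = 919/8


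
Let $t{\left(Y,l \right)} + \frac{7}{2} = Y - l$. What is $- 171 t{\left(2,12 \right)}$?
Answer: $\frac{4617}{2} \approx 2308.5$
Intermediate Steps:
$t{\left(Y,l \right)} = - \frac{7}{2} + Y - l$ ($t{\left(Y,l \right)} = - \frac{7}{2} + \left(Y - l\right) = - \frac{7}{2} + Y - l$)
$- 171 t{\left(2,12 \right)} = - 171 \left(- \frac{7}{2} + 2 - 12\right) = \left(-171\right) \left(- \frac{27}{2}\right) = \frac{4617}{2}$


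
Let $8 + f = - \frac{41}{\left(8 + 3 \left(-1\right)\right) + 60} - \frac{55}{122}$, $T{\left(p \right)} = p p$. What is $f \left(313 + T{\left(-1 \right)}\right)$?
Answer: $- \frac{11306669}{3965} \approx -2851.6$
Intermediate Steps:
$T{\left(p \right)} = p^{2}$
$f = - \frac{72017}{7930}$ ($f = -8 - \left(\frac{55}{122} + \frac{41}{\left(8 + 3 \left(-1\right)\right) + 60}\right) = -8 - \left(\frac{55}{122} + \frac{41}{\left(8 - 3\right) + 60}\right) = -8 - \left(\frac{55}{122} + \frac{41}{5 + 60}\right) = -8 - \left(\frac{55}{122} + \frac{41}{65}\right) = -8 - \frac{8577}{7930} = - \frac{72017}{7930} \approx -9.0816$)
$f \left(313 + T{\left(-1 \right)}\right) = - \frac{72017 \left(313 + \left(-1\right)^{2}\right)}{7930} = - \frac{72017 \left(313 + 1\right)}{7930} = \left(- \frac{72017}{7930}\right) 314 = - \frac{11306669}{3965}$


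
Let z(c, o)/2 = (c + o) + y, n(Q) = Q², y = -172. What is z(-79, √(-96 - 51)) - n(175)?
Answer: -31127 + 14*I*√3 ≈ -31127.0 + 24.249*I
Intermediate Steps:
z(c, o) = -344 + 2*c + 2*o (z(c, o) = 2*((c + o) - 172) = 2*(-172 + c + o) = -344 + 2*c + 2*o)
z(-79, √(-96 - 51)) - n(175) = (-344 + 2*(-79) + 2*√(-96 - 51)) - 1*175² = (-344 - 158 + 2*√(-147)) - 1*30625 = (-344 - 158 + 2*(7*I*√3)) - 30625 = (-344 - 158 + 14*I*√3) - 30625 = (-502 + 14*I*√3) - 30625 = -31127 + 14*I*√3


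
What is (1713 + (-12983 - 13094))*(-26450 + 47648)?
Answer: -516468072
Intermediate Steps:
(1713 + (-12983 - 13094))*(-26450 + 47648) = (1713 - 26077)*21198 = -24364*21198 = -516468072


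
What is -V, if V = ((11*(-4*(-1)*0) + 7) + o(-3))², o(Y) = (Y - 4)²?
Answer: -3136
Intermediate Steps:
o(Y) = (-4 + Y)²
V = 3136 (V = ((11*(-4*(-1)*0) + 7) + (-4 - 3)²)² = ((11*(4*0) + 7) + (-7)²)² = ((11*0 + 7) + 49)² = ((0 + 7) + 49)² = (7 + 49)² = 56² = 3136)
-V = -1*3136 = -3136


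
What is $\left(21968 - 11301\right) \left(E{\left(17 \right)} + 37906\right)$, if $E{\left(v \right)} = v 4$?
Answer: $405068658$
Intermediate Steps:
$E{\left(v \right)} = 4 v$
$\left(21968 - 11301\right) \left(E{\left(17 \right)} + 37906\right) = \left(21968 - 11301\right) \left(4 \cdot 17 + 37906\right) = 10667 \left(68 + 37906\right) = 10667 \cdot 37974 = 405068658$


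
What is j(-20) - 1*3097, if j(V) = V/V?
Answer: -3096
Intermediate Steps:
j(V) = 1
j(-20) - 1*3097 = 1 - 1*3097 = 1 - 3097 = -3096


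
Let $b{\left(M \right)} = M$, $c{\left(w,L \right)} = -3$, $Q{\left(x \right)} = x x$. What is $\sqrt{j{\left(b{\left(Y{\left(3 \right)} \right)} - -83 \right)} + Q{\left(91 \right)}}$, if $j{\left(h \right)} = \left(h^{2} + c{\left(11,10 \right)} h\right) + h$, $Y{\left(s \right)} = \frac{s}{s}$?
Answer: $\sqrt{15169} \approx 123.16$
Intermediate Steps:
$Q{\left(x \right)} = x^{2}$
$Y{\left(s \right)} = 1$
$j{\left(h \right)} = h^{2} - 2 h$ ($j{\left(h \right)} = \left(h^{2} - 3 h\right) + h = h^{2} - 2 h$)
$\sqrt{j{\left(b{\left(Y{\left(3 \right)} \right)} - -83 \right)} + Q{\left(91 \right)}} = \sqrt{\left(1 - -83\right) \left(-2 + \left(1 - -83\right)\right) + 91^{2}} = \sqrt{\left(1 + 83\right) \left(-2 + \left(1 + 83\right)\right) + 8281} = \sqrt{84 \left(-2 + 84\right) + 8281} = \sqrt{84 \cdot 82 + 8281} = \sqrt{6888 + 8281} = \sqrt{15169}$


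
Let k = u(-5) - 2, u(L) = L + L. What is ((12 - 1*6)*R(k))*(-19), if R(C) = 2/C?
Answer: 19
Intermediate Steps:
u(L) = 2*L
k = -12 (k = 2*(-5) - 2 = -10 - 2 = -12)
((12 - 1*6)*R(k))*(-19) = ((12 - 1*6)*(2/(-12)))*(-19) = ((12 - 6)*(2*(-1/12)))*(-19) = (6*(-1/6))*(-19) = -1*(-19) = 19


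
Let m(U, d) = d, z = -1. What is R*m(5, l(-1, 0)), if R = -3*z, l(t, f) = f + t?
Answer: -3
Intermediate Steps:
R = 3 (R = -3*(-1) = 3)
R*m(5, l(-1, 0)) = 3*(0 - 1) = 3*(-1) = -3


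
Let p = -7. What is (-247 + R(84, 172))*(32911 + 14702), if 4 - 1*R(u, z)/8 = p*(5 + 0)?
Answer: 3094845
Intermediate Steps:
R(u, z) = 312 (R(u, z) = 32 - (-56)*(5 + 0) = 32 - (-56)*5 = 32 - 8*(-35) = 32 + 280 = 312)
(-247 + R(84, 172))*(32911 + 14702) = (-247 + 312)*(32911 + 14702) = 65*47613 = 3094845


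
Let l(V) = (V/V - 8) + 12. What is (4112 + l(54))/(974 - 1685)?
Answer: -4117/711 ≈ -5.7904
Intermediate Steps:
l(V) = 5 (l(V) = (1 - 8) + 12 = -7 + 12 = 5)
(4112 + l(54))/(974 - 1685) = (4112 + 5)/(974 - 1685) = 4117/(-711) = 4117*(-1/711) = -4117/711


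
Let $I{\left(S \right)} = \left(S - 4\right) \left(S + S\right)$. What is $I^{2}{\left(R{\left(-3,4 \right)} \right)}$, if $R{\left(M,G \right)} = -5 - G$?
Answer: $54756$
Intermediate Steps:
$I{\left(S \right)} = 2 S \left(-4 + S\right)$ ($I{\left(S \right)} = \left(-4 + S\right) 2 S = 2 S \left(-4 + S\right)$)
$I^{2}{\left(R{\left(-3,4 \right)} \right)} = \left(2 \left(-5 - 4\right) \left(-4 - 9\right)\right)^{2} = \left(2 \left(-9\right) \left(-4 - 9\right)\right)^{2} = \left(2 \left(-9\right) \left(-13\right)\right)^{2} = 234^{2} = 54756$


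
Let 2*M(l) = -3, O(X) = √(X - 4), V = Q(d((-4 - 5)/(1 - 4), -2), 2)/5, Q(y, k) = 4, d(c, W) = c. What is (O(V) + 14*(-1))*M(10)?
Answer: 21 - 6*I*√5/5 ≈ 21.0 - 2.6833*I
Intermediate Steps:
V = ⅘ (V = 4/5 = 4*(⅕) = ⅘ ≈ 0.80000)
O(X) = √(-4 + X)
M(l) = -3/2 (M(l) = (½)*(-3) = -3/2)
(O(V) + 14*(-1))*M(10) = (√(-4 + ⅘) + 14*(-1))*(-3/2) = (√(-16/5) - 14)*(-3/2) = (4*I*√5/5 - 14)*(-3/2) = (-14 + 4*I*√5/5)*(-3/2) = 21 - 6*I*√5/5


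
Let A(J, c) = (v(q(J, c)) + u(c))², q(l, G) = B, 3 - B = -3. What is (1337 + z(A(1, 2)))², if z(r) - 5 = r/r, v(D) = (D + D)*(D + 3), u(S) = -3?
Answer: 1803649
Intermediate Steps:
B = 6 (B = 3 - 1*(-3) = 3 + 3 = 6)
q(l, G) = 6
v(D) = 2*D*(3 + D) (v(D) = (2*D)*(3 + D) = 2*D*(3 + D))
A(J, c) = 11025 (A(J, c) = (2*6*(3 + 6) - 3)² = (2*6*9 - 3)² = (108 - 3)² = 105² = 11025)
z(r) = 6 (z(r) = 5 + r/r = 5 + 1 = 6)
(1337 + z(A(1, 2)))² = (1337 + 6)² = 1343² = 1803649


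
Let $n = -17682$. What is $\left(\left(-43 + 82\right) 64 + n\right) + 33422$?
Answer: $18236$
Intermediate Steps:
$\left(\left(-43 + 82\right) 64 + n\right) + 33422 = \left(\left(-43 + 82\right) 64 - 17682\right) + 33422 = \left(39 \cdot 64 - 17682\right) + 33422 = \left(2496 - 17682\right) + 33422 = -15186 + 33422 = 18236$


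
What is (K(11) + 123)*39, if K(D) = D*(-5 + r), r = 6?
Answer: 5226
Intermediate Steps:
K(D) = D (K(D) = D*(-5 + 6) = D*1 = D)
(K(11) + 123)*39 = (11 + 123)*39 = 134*39 = 5226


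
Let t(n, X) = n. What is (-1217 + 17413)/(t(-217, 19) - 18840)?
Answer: -16196/19057 ≈ -0.84987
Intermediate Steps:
(-1217 + 17413)/(t(-217, 19) - 18840) = (-1217 + 17413)/(-217 - 18840) = 16196/(-19057) = 16196*(-1/19057) = -16196/19057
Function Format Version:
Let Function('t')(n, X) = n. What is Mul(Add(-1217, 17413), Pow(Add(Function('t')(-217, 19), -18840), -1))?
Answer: Rational(-16196, 19057) ≈ -0.84987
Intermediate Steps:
Mul(Add(-1217, 17413), Pow(Add(Function('t')(-217, 19), -18840), -1)) = Mul(Add(-1217, 17413), Pow(Add(-217, -18840), -1)) = Mul(16196, Pow(-19057, -1)) = Mul(16196, Rational(-1, 19057)) = Rational(-16196, 19057)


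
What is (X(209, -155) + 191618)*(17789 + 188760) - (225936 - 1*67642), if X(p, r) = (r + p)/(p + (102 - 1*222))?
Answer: 3522484124578/89 ≈ 3.9579e+10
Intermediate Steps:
X(p, r) = (p + r)/(-120 + p) (X(p, r) = (p + r)/(p + (102 - 222)) = (p + r)/(p - 120) = (p + r)/(-120 + p))
(X(209, -155) + 191618)*(17789 + 188760) - (225936 - 1*67642) = ((209 - 155)/(-120 + 209) + 191618)*(17789 + 188760) - (225936 - 1*67642) = (54/89 + 191618)*206549 - (225936 - 67642) = ((1/89)*54 + 191618)*206549 - 1*158294 = (54/89 + 191618)*206549 - 158294 = (17054056/89)*206549 - 158294 = 3522498212744/89 - 158294 = 3522484124578/89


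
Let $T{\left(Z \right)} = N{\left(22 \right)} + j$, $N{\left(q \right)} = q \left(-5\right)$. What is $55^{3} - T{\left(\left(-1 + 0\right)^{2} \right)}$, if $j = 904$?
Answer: $165581$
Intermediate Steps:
$N{\left(q \right)} = - 5 q$
$T{\left(Z \right)} = 794$ ($T{\left(Z \right)} = \left(-5\right) 22 + 904 = -110 + 904 = 794$)
$55^{3} - T{\left(\left(-1 + 0\right)^{2} \right)} = 55^{3} - 794 = 166375 - 794 = 165581$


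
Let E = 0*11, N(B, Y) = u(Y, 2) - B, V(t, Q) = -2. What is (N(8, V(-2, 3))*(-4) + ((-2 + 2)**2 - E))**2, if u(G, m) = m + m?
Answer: 256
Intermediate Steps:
u(G, m) = 2*m
N(B, Y) = 4 - B (N(B, Y) = 2*2 - B = 4 - B)
E = 0
(N(8, V(-2, 3))*(-4) + ((-2 + 2)**2 - E))**2 = ((4 - 1*8)*(-4) + ((-2 + 2)**2 - 1*0))**2 = ((4 - 8)*(-4) + (0**2 + 0))**2 = (-4*(-4) + (0 + 0))**2 = (16 + 0)**2 = 16**2 = 256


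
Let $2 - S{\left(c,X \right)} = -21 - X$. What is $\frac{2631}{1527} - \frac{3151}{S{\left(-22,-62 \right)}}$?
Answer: $\frac{1638062}{19851} \approx 82.518$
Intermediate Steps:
$S{\left(c,X \right)} = 23 + X$ ($S{\left(c,X \right)} = 2 - \left(-21 - X\right) = 2 + \left(21 + X\right) = 23 + X$)
$\frac{2631}{1527} - \frac{3151}{S{\left(-22,-62 \right)}} = \frac{2631}{1527} - \frac{3151}{23 - 62} = 2631 \cdot \frac{1}{1527} - \frac{3151}{-39} = \frac{877}{509} - - \frac{3151}{39} = \frac{877}{509} + \frac{3151}{39} = \frac{1638062}{19851}$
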